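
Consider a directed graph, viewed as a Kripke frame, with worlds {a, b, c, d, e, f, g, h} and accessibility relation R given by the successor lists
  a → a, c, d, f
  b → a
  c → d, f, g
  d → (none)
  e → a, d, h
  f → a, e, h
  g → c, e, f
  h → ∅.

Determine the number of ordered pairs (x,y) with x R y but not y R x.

12

Enumerating: (a,c), (a,d), (b,a), (c,d), (c,f), (e,a), (e,d), (e,h), (f,e), (f,h), (g,e), (g,f).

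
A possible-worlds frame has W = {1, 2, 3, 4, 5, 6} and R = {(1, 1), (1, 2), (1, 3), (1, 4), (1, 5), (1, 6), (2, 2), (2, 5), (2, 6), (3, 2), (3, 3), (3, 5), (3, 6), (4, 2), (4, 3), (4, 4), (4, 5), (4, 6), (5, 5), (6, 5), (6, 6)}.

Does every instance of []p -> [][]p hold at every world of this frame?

By correspondence theory, 4 is valid on a frame iff R is transitive.
Transitive: yes — every two-step R-path is closed by a direct edge.

Yes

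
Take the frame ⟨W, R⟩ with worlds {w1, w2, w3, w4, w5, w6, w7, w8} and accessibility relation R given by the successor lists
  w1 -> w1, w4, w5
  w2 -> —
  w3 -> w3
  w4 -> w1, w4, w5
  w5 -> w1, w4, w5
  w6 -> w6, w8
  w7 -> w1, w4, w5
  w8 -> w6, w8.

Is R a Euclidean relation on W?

Yes

Euclidean: yes — any two successors of a common world are R-related.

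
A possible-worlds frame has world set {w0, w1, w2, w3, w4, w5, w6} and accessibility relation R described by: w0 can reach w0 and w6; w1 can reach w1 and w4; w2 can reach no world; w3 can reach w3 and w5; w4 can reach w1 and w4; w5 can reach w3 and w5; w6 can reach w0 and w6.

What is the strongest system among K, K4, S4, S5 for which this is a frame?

K4

Transitive (axiom 4): yes — every two-step R-path is closed by a direct edge.
Reflexive (axiom T): no — w2 is not related to itself.
Euclidean (axiom 5): yes — any two successors of a common world are R-related.
So F validates K, K4; S4 would additionally require R to be reflexive. The strongest is K4.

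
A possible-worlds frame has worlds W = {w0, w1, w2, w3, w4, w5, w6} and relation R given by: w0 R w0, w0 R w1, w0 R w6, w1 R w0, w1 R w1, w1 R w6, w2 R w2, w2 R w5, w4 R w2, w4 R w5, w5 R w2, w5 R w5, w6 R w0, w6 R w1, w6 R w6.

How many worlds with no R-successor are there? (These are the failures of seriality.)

1

Enumerating: w3.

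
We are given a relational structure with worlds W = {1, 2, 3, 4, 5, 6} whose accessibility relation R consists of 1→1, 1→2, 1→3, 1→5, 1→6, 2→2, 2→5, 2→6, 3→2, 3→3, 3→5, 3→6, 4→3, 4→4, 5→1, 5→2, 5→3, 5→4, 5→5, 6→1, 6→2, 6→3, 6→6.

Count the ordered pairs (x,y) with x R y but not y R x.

5

Enumerating: (1,2), (1,3), (3,2), (4,3), (5,4).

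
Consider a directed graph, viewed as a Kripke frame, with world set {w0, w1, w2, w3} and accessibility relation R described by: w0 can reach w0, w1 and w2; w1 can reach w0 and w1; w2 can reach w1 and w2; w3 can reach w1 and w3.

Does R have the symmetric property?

Symmetric: no — w0 R w2 but not w2 R w0.

No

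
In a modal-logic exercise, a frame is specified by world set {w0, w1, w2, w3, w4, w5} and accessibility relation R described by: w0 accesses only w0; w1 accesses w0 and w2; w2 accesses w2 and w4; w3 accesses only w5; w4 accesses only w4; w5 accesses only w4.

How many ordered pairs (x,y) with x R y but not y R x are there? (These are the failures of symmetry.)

Enumerating: (w1,w0), (w1,w2), (w2,w4), (w3,w5), (w5,w4).

5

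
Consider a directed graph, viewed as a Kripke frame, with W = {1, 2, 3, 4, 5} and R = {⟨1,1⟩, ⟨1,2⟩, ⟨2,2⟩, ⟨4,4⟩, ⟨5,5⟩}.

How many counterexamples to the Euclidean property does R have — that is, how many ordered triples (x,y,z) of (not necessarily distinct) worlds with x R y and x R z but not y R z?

1

Enumerating: (1,2,1).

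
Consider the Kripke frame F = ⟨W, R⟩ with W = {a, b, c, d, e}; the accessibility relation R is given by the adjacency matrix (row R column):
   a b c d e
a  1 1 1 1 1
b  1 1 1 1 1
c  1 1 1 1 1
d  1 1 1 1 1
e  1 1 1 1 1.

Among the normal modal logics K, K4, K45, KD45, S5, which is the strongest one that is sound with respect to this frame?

S5

Transitive (axiom 4): yes — every two-step R-path is closed by a direct edge.
Euclidean (axiom 5): yes — any two successors of a common world are R-related.
Serial (axiom D): yes — every world has a successor (e.g. a R a).
Reflexive (axiom T): yes — every world is R-related to itself.
So F validates K, K4, K45, KD45, S5. The strongest is S5.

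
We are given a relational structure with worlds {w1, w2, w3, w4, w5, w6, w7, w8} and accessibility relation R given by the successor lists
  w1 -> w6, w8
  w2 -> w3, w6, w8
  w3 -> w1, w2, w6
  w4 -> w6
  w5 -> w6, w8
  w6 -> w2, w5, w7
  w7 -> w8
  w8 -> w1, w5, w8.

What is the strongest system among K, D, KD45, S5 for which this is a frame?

D

Serial (axiom D): yes — every world has a successor (e.g. w1 R w6).
Euclidean (axiom 5): no — w1 R w6 and w1 R w8, but not w6 R w8.
Transitive (axiom 4): no — w1 R w6 and w6 R w2, but not w1 R w2.
Reflexive (axiom T): no — w1 is not related to itself.
So F validates K, D; KD45 would additionally require R to be Euclidean and transitive. The strongest is D.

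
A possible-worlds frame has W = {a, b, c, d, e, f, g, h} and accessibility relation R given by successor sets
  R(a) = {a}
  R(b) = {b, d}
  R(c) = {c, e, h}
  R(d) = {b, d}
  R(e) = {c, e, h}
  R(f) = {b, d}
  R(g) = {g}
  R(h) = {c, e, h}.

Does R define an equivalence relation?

No

Reflexive: no — f is not related to itself.
Symmetric: no — f R b but not b R f.
Transitive: yes — every two-step R-path is closed by a direct edge.
So R is not an equivalence relation.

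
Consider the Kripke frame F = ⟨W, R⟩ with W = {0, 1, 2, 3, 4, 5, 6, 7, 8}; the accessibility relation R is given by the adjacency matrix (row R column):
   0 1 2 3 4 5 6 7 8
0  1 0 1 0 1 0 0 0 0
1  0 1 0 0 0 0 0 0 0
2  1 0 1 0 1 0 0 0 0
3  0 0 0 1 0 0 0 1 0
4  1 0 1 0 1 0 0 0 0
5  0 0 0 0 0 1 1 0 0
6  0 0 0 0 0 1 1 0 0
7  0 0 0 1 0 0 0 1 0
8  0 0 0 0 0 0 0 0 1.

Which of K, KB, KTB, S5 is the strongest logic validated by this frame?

S5

Symmetric (axiom B): yes — every pair in R has its reverse in R.
Reflexive (axiom T): yes — every world is R-related to itself.
Euclidean (axiom 5): yes — any two successors of a common world are R-related.
So F validates K, KB, KTB, S5. The strongest is S5.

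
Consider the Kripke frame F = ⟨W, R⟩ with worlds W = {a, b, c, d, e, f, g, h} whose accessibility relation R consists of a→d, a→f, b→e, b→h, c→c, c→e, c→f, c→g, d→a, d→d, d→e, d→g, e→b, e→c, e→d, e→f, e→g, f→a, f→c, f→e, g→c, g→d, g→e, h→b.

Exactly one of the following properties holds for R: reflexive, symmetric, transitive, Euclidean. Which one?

Reflexive: no — a is not related to itself.
Symmetric: yes — every pair in R has its reverse in R.
Transitive: no — a R d and d R e, but not a R e.
Euclidean: no — a R d and a R f, but not d R f.
Only symmetric holds.

symmetric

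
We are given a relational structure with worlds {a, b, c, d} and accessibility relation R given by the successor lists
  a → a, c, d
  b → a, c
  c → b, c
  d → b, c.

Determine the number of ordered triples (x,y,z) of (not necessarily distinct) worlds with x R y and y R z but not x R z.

6

Enumerating: (a,c,b), (a,d,b), (b,a,d), (b,c,b), (c,b,a), (d,b,a).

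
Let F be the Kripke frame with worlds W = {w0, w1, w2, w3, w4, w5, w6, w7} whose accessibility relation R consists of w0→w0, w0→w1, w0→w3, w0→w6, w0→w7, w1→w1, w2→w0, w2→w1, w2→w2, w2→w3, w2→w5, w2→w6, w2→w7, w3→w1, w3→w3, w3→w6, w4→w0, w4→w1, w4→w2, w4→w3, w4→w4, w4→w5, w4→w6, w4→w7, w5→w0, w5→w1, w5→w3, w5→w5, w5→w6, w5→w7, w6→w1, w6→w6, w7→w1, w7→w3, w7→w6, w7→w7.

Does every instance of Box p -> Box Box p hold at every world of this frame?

Yes

The schema 4 characterises exactly the transitive frames.
Transitive: yes — every two-step R-path is closed by a direct edge.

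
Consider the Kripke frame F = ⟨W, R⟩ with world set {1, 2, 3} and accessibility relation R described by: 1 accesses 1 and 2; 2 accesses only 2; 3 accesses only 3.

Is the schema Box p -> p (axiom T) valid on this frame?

Yes

Axiom T corresponds to the accessibility relation being reflexive.
Reflexive: yes — every world is R-related to itself.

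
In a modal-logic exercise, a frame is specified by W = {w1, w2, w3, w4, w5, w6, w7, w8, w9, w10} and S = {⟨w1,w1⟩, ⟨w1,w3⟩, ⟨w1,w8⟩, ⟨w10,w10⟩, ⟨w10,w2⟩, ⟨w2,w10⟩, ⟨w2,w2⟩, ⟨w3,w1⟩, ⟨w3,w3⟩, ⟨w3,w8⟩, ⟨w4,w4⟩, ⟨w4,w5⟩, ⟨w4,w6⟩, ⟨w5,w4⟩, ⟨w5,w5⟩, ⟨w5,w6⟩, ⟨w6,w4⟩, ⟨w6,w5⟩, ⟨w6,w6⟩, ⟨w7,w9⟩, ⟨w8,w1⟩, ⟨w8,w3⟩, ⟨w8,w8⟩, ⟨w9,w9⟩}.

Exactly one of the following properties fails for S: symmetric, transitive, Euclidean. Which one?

Symmetric: no — w7 S w9 but not w9 S w7.
Transitive: yes — every two-step S-path is closed by a direct edge.
Euclidean: yes — any two successors of a common world are S-related.
Only symmetric fails.

symmetric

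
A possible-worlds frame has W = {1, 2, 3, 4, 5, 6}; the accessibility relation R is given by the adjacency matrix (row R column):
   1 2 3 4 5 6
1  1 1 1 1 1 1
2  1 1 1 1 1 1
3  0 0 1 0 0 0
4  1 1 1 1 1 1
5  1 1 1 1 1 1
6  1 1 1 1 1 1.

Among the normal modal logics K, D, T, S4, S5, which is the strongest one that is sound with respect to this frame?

S4

Serial (axiom D): yes — every world has a successor (e.g. 1 R 1).
Reflexive (axiom T): yes — every world is R-related to itself.
Transitive (axiom 4): yes — every two-step R-path is closed by a direct edge.
Euclidean (axiom 5): no — 1 R 3 and 1 R 2, but not 3 R 2.
So F validates K, D, T, S4; S5 would additionally require R to be Euclidean. The strongest is S4.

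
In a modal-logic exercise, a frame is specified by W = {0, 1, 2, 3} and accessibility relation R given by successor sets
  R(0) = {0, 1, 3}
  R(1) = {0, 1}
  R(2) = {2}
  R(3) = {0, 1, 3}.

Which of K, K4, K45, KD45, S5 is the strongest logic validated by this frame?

K

Transitive (axiom 4): no — 1 R 0 and 0 R 3, but not 1 R 3.
Euclidean (axiom 5): no — 0 R 1 and 0 R 3, but not 1 R 3.
Serial (axiom D): yes — every world has a successor (e.g. 0 R 0).
Reflexive (axiom T): yes — every world is R-related to itself.
So F validates K; K4 would additionally require R to be transitive. The strongest is K.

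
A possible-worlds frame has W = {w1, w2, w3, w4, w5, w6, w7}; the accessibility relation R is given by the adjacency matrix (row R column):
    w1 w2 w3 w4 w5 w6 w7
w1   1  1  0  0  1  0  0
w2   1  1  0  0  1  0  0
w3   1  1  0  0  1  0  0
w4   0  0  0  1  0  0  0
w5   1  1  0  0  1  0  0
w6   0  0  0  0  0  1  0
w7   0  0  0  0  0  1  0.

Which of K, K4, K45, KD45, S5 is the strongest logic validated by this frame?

KD45

Transitive (axiom 4): yes — every two-step R-path is closed by a direct edge.
Euclidean (axiom 5): yes — any two successors of a common world are R-related.
Serial (axiom D): yes — every world has a successor (e.g. w1 R w1).
Reflexive (axiom T): no — w3 is not related to itself.
So F validates K, K4, K45, KD45; S5 would additionally require R to be reflexive. The strongest is KD45.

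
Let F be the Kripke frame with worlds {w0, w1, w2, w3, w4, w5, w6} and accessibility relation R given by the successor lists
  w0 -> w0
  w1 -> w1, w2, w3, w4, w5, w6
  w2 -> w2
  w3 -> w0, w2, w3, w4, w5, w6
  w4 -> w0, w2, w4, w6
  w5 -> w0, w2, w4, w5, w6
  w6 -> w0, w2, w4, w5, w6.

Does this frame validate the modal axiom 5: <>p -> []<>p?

The schema 5 characterises exactly the Euclidean frames.
Euclidean: no — w1 R w2 and w1 R w3, but not w2 R w3.

No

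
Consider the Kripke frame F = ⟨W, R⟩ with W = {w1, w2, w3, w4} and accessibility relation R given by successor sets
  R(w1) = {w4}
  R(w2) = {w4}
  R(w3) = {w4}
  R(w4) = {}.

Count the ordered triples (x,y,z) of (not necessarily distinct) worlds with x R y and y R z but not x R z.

R is transitive; there are no such tuples.

0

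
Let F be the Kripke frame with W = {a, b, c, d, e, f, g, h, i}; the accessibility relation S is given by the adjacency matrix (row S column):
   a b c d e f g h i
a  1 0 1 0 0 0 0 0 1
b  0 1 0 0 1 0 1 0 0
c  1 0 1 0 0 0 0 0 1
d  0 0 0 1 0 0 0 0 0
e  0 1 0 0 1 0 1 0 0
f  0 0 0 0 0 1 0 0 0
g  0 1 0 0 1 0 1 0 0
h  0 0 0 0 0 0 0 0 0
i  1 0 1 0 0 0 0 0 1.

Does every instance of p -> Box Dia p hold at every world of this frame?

Yes

Axiom B corresponds to the accessibility relation being symmetric.
Symmetric: yes — every pair in S has its reverse in S.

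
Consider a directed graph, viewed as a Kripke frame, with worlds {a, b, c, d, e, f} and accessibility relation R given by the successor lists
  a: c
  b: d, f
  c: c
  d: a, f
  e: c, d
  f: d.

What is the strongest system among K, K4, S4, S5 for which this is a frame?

Transitive (axiom 4): no — b R d and d R a, but not b R a.
Reflexive (axiom T): no — a is not related to itself.
Euclidean (axiom 5): no — d R a and d R f, but not a R f.
So F validates K; K4 would additionally require R to be transitive. The strongest is K.

K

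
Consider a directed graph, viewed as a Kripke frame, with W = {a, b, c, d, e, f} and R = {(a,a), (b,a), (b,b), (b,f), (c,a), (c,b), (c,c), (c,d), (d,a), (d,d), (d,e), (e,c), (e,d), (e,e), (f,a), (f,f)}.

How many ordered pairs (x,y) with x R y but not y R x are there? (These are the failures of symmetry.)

Enumerating: (b,a), (b,f), (c,a), (c,b), (c,d), (d,a), (e,c), (f,a).

8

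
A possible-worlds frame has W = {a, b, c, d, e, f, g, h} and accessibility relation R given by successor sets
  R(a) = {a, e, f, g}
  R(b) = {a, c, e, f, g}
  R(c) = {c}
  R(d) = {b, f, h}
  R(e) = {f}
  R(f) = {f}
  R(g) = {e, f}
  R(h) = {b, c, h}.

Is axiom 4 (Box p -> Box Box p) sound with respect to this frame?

No

The schema 4 characterises exactly the transitive frames.
Transitive: no — d R b and b R a, but not d R a.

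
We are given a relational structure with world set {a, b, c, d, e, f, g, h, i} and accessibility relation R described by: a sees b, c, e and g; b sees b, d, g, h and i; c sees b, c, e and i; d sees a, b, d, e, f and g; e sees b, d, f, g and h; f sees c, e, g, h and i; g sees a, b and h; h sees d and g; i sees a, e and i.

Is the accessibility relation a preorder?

Reflexive: no — a is not related to itself.
Transitive: no — a R b and b R d, but not a R d.
So R is not a preorder.

No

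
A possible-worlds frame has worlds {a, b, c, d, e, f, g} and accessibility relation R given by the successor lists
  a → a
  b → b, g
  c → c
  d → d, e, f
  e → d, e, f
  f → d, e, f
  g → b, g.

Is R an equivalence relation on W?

Reflexive: yes — every world is R-related to itself.
Symmetric: yes — every pair in R has its reverse in R.
Transitive: yes — every two-step R-path is closed by a direct edge.
So R is an equivalence relation.

Yes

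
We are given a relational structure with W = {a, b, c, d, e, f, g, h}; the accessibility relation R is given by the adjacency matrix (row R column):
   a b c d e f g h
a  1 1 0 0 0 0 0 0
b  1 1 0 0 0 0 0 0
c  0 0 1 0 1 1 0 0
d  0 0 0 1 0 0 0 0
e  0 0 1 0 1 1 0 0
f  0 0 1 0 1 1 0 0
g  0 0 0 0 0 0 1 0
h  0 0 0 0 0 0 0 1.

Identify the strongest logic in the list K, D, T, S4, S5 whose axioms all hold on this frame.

S5

Serial (axiom D): yes — every world has a successor (e.g. a R a).
Reflexive (axiom T): yes — every world is R-related to itself.
Transitive (axiom 4): yes — every two-step R-path is closed by a direct edge.
Euclidean (axiom 5): yes — any two successors of a common world are R-related.
So F validates K, D, T, S4, S5. The strongest is S5.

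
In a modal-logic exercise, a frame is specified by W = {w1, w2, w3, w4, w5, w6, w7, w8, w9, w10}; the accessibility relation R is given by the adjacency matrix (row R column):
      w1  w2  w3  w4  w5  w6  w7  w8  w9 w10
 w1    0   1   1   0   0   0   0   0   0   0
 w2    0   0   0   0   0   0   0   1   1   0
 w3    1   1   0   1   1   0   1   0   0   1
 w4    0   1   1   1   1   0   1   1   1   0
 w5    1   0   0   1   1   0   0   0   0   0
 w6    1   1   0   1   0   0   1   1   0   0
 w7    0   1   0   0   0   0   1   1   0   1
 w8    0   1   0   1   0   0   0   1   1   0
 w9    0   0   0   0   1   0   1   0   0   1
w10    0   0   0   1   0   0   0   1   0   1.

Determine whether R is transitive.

Transitive: no — w1 R w2 and w2 R w8, but not w1 R w8.

No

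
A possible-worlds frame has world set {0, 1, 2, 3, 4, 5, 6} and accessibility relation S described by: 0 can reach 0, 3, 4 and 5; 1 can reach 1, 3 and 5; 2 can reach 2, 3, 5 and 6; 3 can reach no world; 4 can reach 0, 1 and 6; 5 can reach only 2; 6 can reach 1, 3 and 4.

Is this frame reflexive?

No

Reflexive: no — 3 is not related to itself.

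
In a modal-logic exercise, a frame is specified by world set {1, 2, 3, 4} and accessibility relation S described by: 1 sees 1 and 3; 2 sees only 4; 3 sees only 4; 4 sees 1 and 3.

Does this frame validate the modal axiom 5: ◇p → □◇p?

No

The schema 5 characterises exactly the Euclidean frames.
Euclidean: no — 4 S 3 and 4 S 1, but not 3 S 1.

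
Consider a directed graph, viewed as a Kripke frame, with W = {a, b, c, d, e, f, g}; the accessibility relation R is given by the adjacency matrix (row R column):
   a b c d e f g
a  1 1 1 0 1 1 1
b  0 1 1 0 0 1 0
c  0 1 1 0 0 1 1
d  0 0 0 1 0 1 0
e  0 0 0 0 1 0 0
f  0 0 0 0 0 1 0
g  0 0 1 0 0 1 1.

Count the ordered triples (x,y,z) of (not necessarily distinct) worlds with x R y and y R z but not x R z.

2

Enumerating: (b,c,g), (g,c,b).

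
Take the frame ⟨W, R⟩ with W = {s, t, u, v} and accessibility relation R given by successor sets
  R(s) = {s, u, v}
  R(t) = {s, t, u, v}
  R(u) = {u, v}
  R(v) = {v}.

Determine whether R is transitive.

Yes

Transitive: yes — every two-step R-path is closed by a direct edge.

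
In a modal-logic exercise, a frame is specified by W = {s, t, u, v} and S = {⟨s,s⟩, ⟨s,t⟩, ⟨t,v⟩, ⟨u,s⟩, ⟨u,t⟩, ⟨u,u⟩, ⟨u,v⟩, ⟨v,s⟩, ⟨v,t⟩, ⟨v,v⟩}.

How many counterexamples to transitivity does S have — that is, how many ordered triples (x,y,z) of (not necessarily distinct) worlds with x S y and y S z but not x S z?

3

Enumerating: (s,t,v), (t,v,s), (t,v,t).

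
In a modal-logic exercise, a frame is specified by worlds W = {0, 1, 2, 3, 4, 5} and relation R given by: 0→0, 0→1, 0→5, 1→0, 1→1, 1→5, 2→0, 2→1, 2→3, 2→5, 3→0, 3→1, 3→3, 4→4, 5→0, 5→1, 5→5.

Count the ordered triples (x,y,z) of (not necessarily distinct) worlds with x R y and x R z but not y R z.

6

Enumerating: (2,0,3), (2,1,3), (2,3,5), (2,5,3), (3,0,3), (3,1,3).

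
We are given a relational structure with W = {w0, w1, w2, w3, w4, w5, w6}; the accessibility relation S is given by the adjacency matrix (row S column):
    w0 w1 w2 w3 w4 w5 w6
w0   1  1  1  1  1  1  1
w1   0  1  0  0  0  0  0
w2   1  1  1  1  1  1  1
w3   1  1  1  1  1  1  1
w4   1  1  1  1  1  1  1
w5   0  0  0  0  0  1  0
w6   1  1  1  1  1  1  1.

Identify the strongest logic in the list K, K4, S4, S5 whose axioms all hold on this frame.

S4

Transitive (axiom 4): yes — every two-step S-path is closed by a direct edge.
Reflexive (axiom T): yes — every world is S-related to itself.
Euclidean (axiom 5): no — w0 S w1 and w0 S w2, but not w1 S w2.
So F validates K, K4, S4; S5 would additionally require S to be Euclidean. The strongest is S4.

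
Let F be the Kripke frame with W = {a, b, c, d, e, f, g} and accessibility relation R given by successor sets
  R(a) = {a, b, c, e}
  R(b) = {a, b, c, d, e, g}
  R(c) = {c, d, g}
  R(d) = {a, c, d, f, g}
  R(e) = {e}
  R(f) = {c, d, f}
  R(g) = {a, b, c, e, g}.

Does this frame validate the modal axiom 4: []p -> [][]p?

No

By correspondence theory, 4 is valid on a frame iff R is transitive.
Transitive: no — a R b and b R d, but not a R d.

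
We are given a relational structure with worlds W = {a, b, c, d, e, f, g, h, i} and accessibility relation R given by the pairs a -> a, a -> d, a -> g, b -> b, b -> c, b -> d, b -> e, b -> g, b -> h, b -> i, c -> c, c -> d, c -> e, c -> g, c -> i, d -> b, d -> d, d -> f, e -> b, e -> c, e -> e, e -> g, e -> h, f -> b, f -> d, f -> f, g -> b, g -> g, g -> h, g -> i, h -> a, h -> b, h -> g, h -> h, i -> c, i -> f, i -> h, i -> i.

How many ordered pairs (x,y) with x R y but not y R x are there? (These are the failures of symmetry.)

13

Enumerating: (a,d), (a,g), (b,c), (b,i), (c,d), (c,g), (e,g), (e,h), (f,b), (g,i), (h,a), (i,f), (i,h).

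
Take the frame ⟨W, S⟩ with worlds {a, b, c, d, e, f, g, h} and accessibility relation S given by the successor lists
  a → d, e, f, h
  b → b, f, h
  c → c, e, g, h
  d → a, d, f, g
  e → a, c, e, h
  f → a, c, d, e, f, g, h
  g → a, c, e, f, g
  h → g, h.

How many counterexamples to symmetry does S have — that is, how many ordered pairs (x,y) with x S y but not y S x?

12

Enumerating: (a,h), (b,f), (b,h), (c,h), (d,g), (e,h), (f,c), (f,e), (f,h), (g,a), (g,e), (h,g).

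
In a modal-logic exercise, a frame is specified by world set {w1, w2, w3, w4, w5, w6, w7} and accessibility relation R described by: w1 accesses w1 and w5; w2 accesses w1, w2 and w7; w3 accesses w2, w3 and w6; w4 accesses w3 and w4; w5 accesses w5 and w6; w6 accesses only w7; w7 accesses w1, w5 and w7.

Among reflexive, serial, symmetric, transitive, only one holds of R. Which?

Reflexive: no — w6 is not related to itself.
Serial: yes — every world has a successor (e.g. w1 R w1).
Symmetric: no — w1 R w5 but not w5 R w1.
Transitive: no — w1 R w5 and w5 R w6, but not w1 R w6.
Only serial holds.

serial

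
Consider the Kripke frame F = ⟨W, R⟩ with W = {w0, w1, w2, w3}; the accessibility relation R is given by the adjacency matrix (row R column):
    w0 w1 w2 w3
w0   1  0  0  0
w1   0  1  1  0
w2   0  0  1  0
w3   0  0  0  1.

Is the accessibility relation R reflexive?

Reflexive: yes — every world is R-related to itself.

Yes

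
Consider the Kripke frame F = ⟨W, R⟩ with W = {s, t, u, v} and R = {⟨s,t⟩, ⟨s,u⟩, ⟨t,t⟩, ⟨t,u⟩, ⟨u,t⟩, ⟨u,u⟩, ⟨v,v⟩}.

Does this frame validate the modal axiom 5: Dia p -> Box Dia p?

By correspondence theory, 5 is valid on a frame iff R is Euclidean.
Euclidean: yes — any two successors of a common world are R-related.

Yes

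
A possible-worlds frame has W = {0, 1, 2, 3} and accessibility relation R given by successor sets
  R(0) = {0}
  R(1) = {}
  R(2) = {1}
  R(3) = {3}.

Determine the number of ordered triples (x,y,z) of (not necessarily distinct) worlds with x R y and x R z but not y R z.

1

Enumerating: (2,1,1).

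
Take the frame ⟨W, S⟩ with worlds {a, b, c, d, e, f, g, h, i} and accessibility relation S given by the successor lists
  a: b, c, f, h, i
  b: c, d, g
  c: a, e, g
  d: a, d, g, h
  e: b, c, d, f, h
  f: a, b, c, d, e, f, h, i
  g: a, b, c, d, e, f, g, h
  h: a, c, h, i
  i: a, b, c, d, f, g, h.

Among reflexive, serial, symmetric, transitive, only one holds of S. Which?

serial

Reflexive: no — a is not related to itself.
Serial: yes — every world has a successor (e.g. a S b).
Symmetric: no — a S b but not b S a.
Transitive: no — a S b and b S d, but not a S d.
Only serial holds.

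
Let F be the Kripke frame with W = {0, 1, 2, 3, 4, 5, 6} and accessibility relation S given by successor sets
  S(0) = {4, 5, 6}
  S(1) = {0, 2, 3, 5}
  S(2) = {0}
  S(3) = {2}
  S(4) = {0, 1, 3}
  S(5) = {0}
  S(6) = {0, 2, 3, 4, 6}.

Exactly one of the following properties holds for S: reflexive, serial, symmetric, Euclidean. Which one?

Reflexive: no — 0 is not related to itself.
Serial: yes — every world has a successor (e.g. 0 S 4).
Symmetric: no — 1 S 0 but not 0 S 1.
Euclidean: no — 0 S 4 and 0 S 5, but not 4 S 5.
Only serial holds.

serial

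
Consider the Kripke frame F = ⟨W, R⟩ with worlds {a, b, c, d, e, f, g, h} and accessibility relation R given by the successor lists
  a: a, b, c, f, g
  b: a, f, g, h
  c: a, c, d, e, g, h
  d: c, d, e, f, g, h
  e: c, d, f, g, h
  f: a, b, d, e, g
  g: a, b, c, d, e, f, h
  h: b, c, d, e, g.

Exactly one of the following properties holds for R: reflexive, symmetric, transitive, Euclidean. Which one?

symmetric

Reflexive: no — b is not related to itself.
Symmetric: yes — every pair in R has its reverse in R.
Transitive: no — a R b and b R h, but not a R h.
Euclidean: no — a R b and a R c, but not b R c.
Only symmetric holds.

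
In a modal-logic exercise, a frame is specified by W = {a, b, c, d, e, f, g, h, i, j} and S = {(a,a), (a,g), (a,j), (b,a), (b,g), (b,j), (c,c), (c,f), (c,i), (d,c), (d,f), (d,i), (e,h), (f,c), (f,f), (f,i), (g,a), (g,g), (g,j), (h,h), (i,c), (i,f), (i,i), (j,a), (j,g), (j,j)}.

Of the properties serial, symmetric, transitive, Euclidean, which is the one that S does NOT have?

symmetric

Serial: yes — every world has a successor (e.g. a S a).
Symmetric: no — b S a but not a S b.
Transitive: yes — every two-step S-path is closed by a direct edge.
Euclidean: yes — any two successors of a common world are S-related.
Only symmetric fails.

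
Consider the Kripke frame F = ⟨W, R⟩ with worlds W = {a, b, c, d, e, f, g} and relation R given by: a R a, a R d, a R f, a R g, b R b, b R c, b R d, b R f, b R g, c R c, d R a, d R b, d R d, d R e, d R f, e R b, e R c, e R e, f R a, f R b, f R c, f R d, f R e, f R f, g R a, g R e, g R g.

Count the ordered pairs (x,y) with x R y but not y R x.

8

Enumerating: (b,c), (b,g), (d,e), (e,b), (e,c), (f,c), (f,e), (g,e).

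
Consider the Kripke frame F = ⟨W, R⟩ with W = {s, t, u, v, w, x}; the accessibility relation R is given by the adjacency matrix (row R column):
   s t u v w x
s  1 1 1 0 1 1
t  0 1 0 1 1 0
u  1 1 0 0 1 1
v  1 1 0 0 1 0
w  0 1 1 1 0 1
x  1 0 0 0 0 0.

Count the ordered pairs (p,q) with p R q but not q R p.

Enumerating: (s,t), (s,w), (u,t), (u,x), (v,s), (w,x).

6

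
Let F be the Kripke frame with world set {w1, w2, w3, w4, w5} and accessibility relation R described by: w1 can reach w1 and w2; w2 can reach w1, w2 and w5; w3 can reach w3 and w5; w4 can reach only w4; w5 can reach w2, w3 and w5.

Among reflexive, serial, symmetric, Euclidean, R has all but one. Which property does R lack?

Reflexive: yes — every world is R-related to itself.
Serial: yes — every world has a successor (e.g. w1 R w1).
Symmetric: yes — every pair in R has its reverse in R.
Euclidean: no — w2 R w1 and w2 R w5, but not w1 R w5.
Only Euclidean fails.

Euclidean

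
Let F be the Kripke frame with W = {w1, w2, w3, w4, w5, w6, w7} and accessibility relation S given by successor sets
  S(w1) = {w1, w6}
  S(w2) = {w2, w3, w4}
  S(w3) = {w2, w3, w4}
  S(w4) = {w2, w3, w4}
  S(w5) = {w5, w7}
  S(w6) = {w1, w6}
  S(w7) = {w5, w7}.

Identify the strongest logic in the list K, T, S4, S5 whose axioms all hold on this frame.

Reflexive (axiom T): yes — every world is S-related to itself.
Transitive (axiom 4): yes — every two-step S-path is closed by a direct edge.
Euclidean (axiom 5): yes — any two successors of a common world are S-related.
So F validates K, T, S4, S5. The strongest is S5.

S5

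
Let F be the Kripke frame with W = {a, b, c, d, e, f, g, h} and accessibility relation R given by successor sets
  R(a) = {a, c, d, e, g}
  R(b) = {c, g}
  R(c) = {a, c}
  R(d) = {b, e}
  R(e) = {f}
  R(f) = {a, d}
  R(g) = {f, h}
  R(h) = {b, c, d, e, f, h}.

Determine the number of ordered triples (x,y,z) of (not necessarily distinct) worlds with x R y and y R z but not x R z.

29

Enumerating: (a,d,b), (a,e,f), (a,g,f), (a,g,h), (b,c,a), (b,g,f), (b,g,h), (c,a,d), (c,a,e), (c,a,g), (d,b,c), (d,b,g), … and 17 more.
Total: 29.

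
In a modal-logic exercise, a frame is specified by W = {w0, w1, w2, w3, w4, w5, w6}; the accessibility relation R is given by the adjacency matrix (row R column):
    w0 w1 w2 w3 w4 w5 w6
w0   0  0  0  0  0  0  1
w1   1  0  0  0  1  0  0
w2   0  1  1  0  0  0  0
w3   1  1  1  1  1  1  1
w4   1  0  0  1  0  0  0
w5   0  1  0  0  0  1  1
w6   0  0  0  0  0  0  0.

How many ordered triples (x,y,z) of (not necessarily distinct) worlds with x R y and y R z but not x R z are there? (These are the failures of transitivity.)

12

Enumerating: (w1,w0,w6), (w1,w4,w3), (w2,w1,w0), (w2,w1,w4), (w4,w0,w6), (w4,w3,w1), (w4,w3,w2), (w4,w3,w4), (w4,w3,w5), (w4,w3,w6), (w5,w1,w0), (w5,w1,w4).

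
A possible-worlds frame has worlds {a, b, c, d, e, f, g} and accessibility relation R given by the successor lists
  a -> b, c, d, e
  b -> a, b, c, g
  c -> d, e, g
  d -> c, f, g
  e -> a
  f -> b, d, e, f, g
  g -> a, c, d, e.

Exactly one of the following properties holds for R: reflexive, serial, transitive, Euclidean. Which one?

Reflexive: no — a is not related to itself.
Serial: yes — every world has a successor (e.g. a R b).
Transitive: no — a R b and b R g, but not a R g.
Euclidean: no — a R b and a R d, but not b R d.
Only serial holds.

serial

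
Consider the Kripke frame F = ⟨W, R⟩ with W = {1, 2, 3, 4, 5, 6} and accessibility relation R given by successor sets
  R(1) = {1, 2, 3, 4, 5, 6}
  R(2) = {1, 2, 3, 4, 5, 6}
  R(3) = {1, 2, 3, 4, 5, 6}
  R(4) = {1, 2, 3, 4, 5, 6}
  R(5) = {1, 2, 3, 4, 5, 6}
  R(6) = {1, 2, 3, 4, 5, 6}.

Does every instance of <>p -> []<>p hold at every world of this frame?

Yes

Axiom 5 corresponds to the accessibility relation being Euclidean.
Euclidean: yes — any two successors of a common world are R-related.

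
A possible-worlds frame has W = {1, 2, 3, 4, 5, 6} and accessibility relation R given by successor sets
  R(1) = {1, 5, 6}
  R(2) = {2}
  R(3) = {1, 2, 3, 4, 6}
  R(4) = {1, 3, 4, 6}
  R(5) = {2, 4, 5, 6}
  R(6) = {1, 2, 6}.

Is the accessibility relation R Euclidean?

No

Euclidean: no — 1 R 6 and 1 R 5, but not 6 R 5.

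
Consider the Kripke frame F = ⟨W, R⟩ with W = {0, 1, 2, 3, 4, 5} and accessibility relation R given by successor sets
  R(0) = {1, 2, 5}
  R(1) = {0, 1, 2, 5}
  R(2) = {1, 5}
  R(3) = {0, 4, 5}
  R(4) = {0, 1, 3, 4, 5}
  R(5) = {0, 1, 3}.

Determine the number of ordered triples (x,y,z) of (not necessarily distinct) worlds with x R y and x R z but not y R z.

27

Enumerating: (0,2,2), (0,5,2), (0,5,5), (1,0,0), (1,2,0), (1,2,2), (1,5,2), (1,5,5), (2,5,5), (3,0,0), (3,0,4), (3,5,4), … and 15 more.
Total: 27.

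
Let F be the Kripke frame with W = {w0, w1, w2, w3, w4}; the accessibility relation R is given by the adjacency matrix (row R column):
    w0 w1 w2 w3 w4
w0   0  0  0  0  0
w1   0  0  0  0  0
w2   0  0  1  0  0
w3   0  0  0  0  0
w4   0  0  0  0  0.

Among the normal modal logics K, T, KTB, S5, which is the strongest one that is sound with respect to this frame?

K

Reflexive (axiom T): no — w0 is not related to itself.
Symmetric (axiom B): yes — every pair in R has its reverse in R.
Euclidean (axiom 5): yes — any two successors of a common world are R-related.
So F validates K; T would additionally require R to be reflexive. The strongest is K.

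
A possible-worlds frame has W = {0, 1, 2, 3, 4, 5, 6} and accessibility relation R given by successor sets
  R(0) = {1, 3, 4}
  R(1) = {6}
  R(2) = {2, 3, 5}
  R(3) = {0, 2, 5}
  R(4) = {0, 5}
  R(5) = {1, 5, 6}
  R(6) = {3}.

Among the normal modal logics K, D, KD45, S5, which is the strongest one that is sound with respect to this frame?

Serial (axiom D): yes — every world has a successor (e.g. 0 R 1).
Euclidean (axiom 5): no — 0 R 1 and 0 R 3, but not 1 R 3.
Transitive (axiom 4): no — 0 R 1 and 1 R 6, but not 0 R 6.
Reflexive (axiom T): no — 0 is not related to itself.
So F validates K, D; KD45 would additionally require R to be Euclidean and transitive. The strongest is D.

D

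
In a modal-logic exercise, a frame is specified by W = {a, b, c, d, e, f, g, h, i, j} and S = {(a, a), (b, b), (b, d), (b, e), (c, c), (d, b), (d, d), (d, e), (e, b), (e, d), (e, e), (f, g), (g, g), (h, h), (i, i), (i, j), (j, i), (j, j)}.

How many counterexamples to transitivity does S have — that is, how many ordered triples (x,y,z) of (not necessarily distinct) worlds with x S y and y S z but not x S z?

S is transitive; there are no such tuples.

0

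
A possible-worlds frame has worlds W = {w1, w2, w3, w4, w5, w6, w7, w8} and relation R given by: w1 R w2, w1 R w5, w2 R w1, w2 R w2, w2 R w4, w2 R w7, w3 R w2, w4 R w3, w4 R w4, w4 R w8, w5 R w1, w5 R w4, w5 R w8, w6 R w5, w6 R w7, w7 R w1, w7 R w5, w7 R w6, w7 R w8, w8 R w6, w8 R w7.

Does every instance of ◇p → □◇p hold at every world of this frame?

No

Axiom 5 corresponds to the accessibility relation being Euclidean.
Euclidean: no — w1 R w2 and w1 R w5, but not w2 R w5.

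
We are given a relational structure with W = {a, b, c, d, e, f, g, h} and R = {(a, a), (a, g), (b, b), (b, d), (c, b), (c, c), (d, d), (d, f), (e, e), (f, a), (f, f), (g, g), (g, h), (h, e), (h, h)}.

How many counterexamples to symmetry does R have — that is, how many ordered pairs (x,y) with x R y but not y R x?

Enumerating: (a,g), (b,d), (c,b), (d,f), (f,a), (g,h), (h,e).

7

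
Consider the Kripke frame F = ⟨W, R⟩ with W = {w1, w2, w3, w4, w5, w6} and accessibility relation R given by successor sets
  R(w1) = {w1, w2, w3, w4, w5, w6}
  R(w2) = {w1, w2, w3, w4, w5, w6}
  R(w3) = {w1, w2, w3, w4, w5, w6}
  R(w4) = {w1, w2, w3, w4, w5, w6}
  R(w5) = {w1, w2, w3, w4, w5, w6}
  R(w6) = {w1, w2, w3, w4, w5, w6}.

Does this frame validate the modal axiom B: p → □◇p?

Axiom B corresponds to the accessibility relation being symmetric.
Symmetric: yes — every pair in R has its reverse in R.

Yes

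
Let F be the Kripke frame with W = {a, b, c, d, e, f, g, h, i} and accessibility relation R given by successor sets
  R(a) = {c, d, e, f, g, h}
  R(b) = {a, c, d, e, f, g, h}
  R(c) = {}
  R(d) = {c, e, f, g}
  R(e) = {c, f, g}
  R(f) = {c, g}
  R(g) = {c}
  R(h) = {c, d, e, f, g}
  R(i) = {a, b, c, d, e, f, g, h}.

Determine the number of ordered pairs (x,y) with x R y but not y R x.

36

Enumerating: (a,c), (a,d), (a,e), (a,f), (a,g), (a,h), (b,a), (b,c), (b,d), (b,e), (b,f), (b,g), … and 24 more.
Total: 36.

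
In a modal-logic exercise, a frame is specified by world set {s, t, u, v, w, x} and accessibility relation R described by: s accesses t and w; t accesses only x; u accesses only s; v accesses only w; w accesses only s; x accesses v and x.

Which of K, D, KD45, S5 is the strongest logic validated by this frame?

Serial (axiom D): yes — every world has a successor (e.g. s R t).
Euclidean (axiom 5): no — s R t and s R w, but not t R w.
Transitive (axiom 4): no — s R t and t R x, but not s R x.
Reflexive (axiom T): no — s is not related to itself.
So F validates K, D; KD45 would additionally require R to be Euclidean and transitive. The strongest is D.

D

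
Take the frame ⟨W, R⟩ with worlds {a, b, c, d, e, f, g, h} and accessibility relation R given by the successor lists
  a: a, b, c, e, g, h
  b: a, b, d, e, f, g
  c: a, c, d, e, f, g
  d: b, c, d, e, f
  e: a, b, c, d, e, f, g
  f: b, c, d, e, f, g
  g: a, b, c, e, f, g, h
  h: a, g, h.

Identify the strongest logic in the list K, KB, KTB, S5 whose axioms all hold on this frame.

Symmetric (axiom B): yes — every pair in R has its reverse in R.
Reflexive (axiom T): yes — every world is R-related to itself.
Euclidean (axiom 5): no — a R b and a R c, but not b R c.
So F validates K, KB, KTB; S5 would additionally require R to be Euclidean. The strongest is KTB.

KTB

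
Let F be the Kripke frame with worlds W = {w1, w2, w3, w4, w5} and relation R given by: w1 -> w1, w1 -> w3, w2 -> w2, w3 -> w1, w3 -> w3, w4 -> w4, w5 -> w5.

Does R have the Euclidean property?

Euclidean: yes — any two successors of a common world are R-related.

Yes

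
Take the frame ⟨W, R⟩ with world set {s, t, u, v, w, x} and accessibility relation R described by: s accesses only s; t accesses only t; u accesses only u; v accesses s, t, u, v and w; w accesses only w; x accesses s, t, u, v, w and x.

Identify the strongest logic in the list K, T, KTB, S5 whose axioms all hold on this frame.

T

Reflexive (axiom T): yes — every world is R-related to itself.
Symmetric (axiom B): no — v R s but not s R v.
Euclidean (axiom 5): no — v R s and v R t, but not s R t.
So F validates K, T; KTB would additionally require R to be symmetric. The strongest is T.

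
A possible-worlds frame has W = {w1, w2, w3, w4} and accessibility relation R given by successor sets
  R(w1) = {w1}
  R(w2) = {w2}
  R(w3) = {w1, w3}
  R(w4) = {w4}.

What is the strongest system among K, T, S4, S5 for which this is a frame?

Reflexive (axiom T): yes — every world is R-related to itself.
Transitive (axiom 4): yes — every two-step R-path is closed by a direct edge.
Euclidean (axiom 5): no — w3 R w1 and w3 R w3, but not w1 R w3.
So F validates K, T, S4; S5 would additionally require R to be Euclidean. The strongest is S4.

S4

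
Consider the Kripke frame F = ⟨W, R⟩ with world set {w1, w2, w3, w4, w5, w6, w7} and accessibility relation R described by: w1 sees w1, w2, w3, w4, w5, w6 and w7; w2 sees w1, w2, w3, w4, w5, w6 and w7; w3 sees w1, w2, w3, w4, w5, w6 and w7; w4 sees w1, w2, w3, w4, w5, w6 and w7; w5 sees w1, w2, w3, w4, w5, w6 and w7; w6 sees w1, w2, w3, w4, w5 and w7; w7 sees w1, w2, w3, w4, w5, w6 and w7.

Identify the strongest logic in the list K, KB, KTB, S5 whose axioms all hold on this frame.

KB

Symmetric (axiom B): yes — every pair in R has its reverse in R.
Reflexive (axiom T): no — w6 is not related to itself.
Euclidean (axiom 5): no — w1 R w6 and w1 R w6, but not w6 R w6.
So F validates K, KB; KTB would additionally require R to be reflexive. The strongest is KB.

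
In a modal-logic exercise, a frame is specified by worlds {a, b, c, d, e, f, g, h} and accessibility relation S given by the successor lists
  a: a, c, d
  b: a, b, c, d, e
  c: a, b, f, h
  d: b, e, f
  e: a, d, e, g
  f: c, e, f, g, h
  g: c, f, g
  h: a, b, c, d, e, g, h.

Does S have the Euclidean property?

Euclidean: no — a S c and a S d, but not c S d.

No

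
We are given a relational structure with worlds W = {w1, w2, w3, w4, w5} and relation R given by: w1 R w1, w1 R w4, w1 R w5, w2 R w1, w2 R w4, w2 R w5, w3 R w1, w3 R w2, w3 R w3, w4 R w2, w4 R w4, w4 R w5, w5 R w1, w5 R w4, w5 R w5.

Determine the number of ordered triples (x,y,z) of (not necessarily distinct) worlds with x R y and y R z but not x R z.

Enumerating: (w1,w4,w2), (w2,w4,w2), (w3,w1,w4), (w3,w1,w5), (w3,w2,w4), (w3,w2,w5), (w4,w2,w1), (w4,w5,w1), (w5,w4,w2).

9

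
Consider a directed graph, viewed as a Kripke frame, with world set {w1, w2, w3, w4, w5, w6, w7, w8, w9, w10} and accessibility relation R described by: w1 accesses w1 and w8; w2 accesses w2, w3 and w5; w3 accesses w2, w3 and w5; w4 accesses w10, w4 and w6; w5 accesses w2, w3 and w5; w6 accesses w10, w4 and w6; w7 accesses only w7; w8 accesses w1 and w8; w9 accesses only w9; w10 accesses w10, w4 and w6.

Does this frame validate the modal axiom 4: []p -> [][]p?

Axiom 4 corresponds to the accessibility relation being transitive.
Transitive: yes — every two-step R-path is closed by a direct edge.

Yes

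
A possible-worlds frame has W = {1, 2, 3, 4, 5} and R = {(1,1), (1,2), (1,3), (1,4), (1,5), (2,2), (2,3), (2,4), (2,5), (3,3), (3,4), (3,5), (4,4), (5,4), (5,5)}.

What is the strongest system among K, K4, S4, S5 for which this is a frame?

Transitive (axiom 4): yes — every two-step R-path is closed by a direct edge.
Reflexive (axiom T): yes — every world is R-related to itself.
Euclidean (axiom 5): no — 1 R 3 and 1 R 2, but not 3 R 2.
So F validates K, K4, S4; S5 would additionally require R to be Euclidean. The strongest is S4.

S4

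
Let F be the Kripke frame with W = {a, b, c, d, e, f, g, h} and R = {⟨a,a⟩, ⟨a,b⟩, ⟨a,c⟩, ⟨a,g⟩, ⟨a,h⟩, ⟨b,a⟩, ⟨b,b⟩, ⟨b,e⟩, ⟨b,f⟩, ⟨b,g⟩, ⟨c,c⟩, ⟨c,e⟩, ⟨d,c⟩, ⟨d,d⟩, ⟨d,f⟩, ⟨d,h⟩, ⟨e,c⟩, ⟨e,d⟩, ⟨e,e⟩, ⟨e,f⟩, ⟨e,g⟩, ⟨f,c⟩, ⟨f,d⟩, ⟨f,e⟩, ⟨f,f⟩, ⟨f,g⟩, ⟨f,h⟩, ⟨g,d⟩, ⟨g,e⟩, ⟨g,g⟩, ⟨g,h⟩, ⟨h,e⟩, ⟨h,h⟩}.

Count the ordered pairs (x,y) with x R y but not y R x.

Enumerating: (a,c), (a,g), (a,h), (b,e), (b,f), (b,g), (d,c), (d,h), (e,d), (f,c), (f,g), (f,h), (g,d), (g,h), (h,e).

15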